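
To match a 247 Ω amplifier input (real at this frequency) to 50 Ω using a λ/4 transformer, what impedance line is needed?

Z_qwt ≈ 111 Ω

Z_qwt = √(Z_0·R_L) = √(50 × 247) = √12350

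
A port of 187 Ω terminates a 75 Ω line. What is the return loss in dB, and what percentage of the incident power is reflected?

Γ = (187 − 75)/(187 + 75) = 0.427
RL = −20·log₁₀(0.427) = 7.38 dB
P_refl/P_inc = |Γ|² = 0.183

RL ≈ 7.38 dB; 18.3% of incident power reflected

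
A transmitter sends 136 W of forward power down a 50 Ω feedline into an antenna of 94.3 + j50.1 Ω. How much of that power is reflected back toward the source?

|Γ| = |(44.3 + j50.1)/(144.3 + j50.1)| = 0.438
|Γ|² = 0.192
P_refl = |Γ|²·P_inc = 26.1 W, P_del = (1 − |Γ|²)·P_inc = 110 W

P_reflected ≈ 26.1 W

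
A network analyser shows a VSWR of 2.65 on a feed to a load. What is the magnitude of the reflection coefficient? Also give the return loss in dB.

|Γ| ≈ 0.452; return loss ≈ 6.9 dB

|Γ| = (S − 1)/(S + 1) = (2.65 − 1)/(2.65 + 1) = 1.65/3.65
RL = −20·log₁₀|Γ| = −20·log₁₀(0.452)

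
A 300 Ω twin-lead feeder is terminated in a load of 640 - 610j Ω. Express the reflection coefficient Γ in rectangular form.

Γ = (Z_L − Z_0)/(Z_L + Z_0) = (340 − j610)/(940 − j610)

Γ ≈ 0.551 − j0.291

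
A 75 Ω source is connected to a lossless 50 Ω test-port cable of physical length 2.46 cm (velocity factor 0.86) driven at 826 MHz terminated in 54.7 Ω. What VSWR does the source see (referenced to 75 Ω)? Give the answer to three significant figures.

λ = v/f = 0.86·c / 826 MHz = 0.312 m
βl = 2π·l/λ = 2π × 0.0788 = 28.4°
tan(βl) = 0.54
Z_in = Z_0·(Z_L + jZ_0·tanβl)/(Z_0 + jZ_L·tanβl) = 52.4 − j3.94 Ω
Γ_s = (Z_in − Z_s)/(Z_in + Z_s) = (-22.6 − j3.94)/(127 − j3.94), |Γ_s| = 0.18
VSWR = (1 + |Γ_s|)/(1 − |Γ_s|)

VSWR ≈ 1.44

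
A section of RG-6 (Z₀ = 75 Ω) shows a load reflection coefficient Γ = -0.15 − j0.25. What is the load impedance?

Z_L = Z_0·(1 + Γ)/(1 − Γ) = 75·(0.85 − j0.25)/(1.15 + j0.25)

Z_L ≈ 49.5 − j27.1 Ω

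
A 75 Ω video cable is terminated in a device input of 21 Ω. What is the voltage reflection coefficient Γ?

Γ = -0.562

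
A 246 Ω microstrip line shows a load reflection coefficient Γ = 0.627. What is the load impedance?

Z_L = Z_0·(1 + Γ)/(1 − Γ) = 246·(1.63)/(0.373)

Z_L ≈ 1070 Ω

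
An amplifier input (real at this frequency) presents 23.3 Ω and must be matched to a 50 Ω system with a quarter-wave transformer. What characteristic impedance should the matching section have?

Z_qwt = √(Z_0·R_L) = √(50 × 23.3) = √1165

Z_qwt ≈ 34.1 Ω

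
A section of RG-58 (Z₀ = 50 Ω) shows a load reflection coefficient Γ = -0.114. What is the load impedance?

Z_L = Z_0·(1 + Γ)/(1 − Γ) = 50·(0.886)/(1.11)

Z_L ≈ 39.8 Ω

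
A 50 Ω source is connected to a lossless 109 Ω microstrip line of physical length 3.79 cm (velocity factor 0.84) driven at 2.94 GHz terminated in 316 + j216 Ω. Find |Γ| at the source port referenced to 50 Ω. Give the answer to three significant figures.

|Γ| ≈ 0.769

λ = v/f = 0.84·c / 2.94 GHz = 0.0857 m
βl = 2π·l/λ = 2π × 0.442 = 159°
tan(βl) = -0.38
Z_in = Z_0·(Z_L + jZ_0·tanβl)/(Z_0 + jZ_L·tanβl) = 84.3 + j153 Ω
Γ_s = (Z_in − Z_s)/(Z_in + Z_s) = (34.3 + j153)/(134 + j153), |Γ_s| = 0.769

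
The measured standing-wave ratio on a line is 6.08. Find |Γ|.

|Γ| = (S − 1)/(S + 1) = (6.08 − 1)/(6.08 + 1) = 5.08/7.08

|Γ| ≈ 0.718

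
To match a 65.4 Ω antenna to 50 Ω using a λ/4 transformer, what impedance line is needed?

Z_qwt ≈ 57.2 Ω

Z_qwt = √(Z_0·R_L) = √(50 × 65.4) = √3270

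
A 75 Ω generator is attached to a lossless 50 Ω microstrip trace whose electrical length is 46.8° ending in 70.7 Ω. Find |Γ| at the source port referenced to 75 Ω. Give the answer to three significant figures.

tan(βl) = 1.06
Z_in = Z_0·(Z_L + jZ_0·tanβl)/(Z_0 + jZ_L·tanβl) = 46.2 − j16.3 Ω
Γ_s = (Z_in − Z_s)/(Z_in + Z_s) = (-28.8 − j16.3)/(121 − j16.3), |Γ_s| = 0.271

|Γ| ≈ 0.271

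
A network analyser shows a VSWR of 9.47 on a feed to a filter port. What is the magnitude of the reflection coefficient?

|Γ| = (S − 1)/(S + 1) = (9.47 − 1)/(9.47 + 1) = 8.47/10.5

|Γ| ≈ 0.809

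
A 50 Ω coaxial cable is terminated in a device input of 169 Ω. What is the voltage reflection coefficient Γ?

Γ = 0.543

Γ = (Z_L − Z_0)/(Z_L + Z_0) = (169 − 50)/(169 + 50) = 119/219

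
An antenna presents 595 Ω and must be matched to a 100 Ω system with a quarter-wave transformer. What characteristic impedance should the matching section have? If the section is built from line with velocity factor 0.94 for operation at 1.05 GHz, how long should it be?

Z_qwt ≈ 244 Ω; length ≈ 6.71 cm

Z_qwt = √(Z_0·R_L) = √(100 × 595) = √59500
λ = 0.94·c/f = 0.269 m, so l = λ/4 = 0.0671 m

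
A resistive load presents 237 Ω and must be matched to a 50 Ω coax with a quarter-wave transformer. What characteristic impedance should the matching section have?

Z_qwt ≈ 109 Ω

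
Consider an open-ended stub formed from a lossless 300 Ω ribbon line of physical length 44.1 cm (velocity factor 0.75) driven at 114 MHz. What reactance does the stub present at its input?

X_in ≈ -50.5 Ω (capacitive)

λ = v/f = 0.75·c / 114 MHz = 1.97 m
βl = 2π·l/λ = 2π × 0.223 = 80.4°
tan(βl) = 5.94
For an open-ended stub, Z_in = −jZ_0·cot(βl) = −jZ_0/tan(βl)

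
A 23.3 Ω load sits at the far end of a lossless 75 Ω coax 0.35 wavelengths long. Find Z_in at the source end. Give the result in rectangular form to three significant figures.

βl = 2π × 0.35 = 126°
tan(βl) = tan(126°) = -1.38
Z_in = Z_0·(Z_L + jZ_0·tanβl)/(Z_0 + jZ_L·tanβl)
     = 75·(23.3 − j103)/(75 − j32.1)

Z_in ≈ 57 − j78.8 Ω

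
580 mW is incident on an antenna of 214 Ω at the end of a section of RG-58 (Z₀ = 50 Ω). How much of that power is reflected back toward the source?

Γ = (214 − 50)/(214 + 50) = 0.621
|Γ|² = 0.386
P_refl = |Γ|²·P_inc = 224 mW, P_del = (1 − |Γ|²)·P_inc = 356 mW

P_reflected ≈ 224 mW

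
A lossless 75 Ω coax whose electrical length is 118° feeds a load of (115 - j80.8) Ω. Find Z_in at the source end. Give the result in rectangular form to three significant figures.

tan(βl) = tan(118°) = -1.88
Z_in = Z_0·(Z_L + jZ_0·tanβl)/(Z_0 + jZ_L·tanβl)
     = 75·(115 − j222)/(-77 − j216)

Z_in ≈ 55.7 + j59.7 Ω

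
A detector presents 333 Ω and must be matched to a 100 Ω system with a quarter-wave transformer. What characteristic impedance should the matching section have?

Z_qwt ≈ 182 Ω

Z_qwt = √(Z_0·R_L) = √(100 × 333) = √33300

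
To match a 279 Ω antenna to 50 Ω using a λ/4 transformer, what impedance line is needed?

Z_qwt = √(Z_0·R_L) = √(50 × 279) = √13950

Z_qwt ≈ 118 Ω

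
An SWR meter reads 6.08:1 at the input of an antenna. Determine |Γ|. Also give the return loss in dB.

|Γ| = (S − 1)/(S + 1) = (6.08 − 1)/(6.08 + 1) = 5.08/7.08
RL = −20·log₁₀|Γ| = −20·log₁₀(0.718)

|Γ| ≈ 0.718; return loss ≈ 2.88 dB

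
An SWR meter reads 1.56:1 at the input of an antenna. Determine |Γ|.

|Γ| = (S − 1)/(S + 1) = (1.56 − 1)/(1.56 + 1) = 0.56/2.56

|Γ| ≈ 0.219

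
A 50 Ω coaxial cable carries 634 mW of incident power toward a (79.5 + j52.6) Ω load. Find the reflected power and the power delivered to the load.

|Γ| = |(29.5 + j52.6)/(129.5 + j52.6)| = 0.431
|Γ|² = 0.186
P_refl = |Γ|²·P_inc = 118 mW, P_del = (1 − |Γ|²)·P_inc = 516 mW

P_reflected ≈ 118 mW; P_delivered ≈ 516 mW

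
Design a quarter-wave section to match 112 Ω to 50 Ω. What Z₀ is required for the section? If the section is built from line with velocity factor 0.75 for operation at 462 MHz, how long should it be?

Z_qwt = √(Z_0·R_L) = √(50 × 112) = √5600
λ = 0.75·c/f = 0.487 m, so l = λ/4 = 0.122 m

Z_qwt ≈ 74.8 Ω; length ≈ 12.2 cm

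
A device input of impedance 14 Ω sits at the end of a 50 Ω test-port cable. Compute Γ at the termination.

Γ = -0.562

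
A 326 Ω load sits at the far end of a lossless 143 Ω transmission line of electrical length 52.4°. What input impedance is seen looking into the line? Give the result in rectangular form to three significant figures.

tan(βl) = tan(52.4°) = 1.3
Z_in = Z_0·(Z_L + jZ_0·tanβl)/(Z_0 + jZ_L·tanβl)
     = 143·(326 + j186)/(143 + j423)

Z_in ≈ 89.7 − j79.8 Ω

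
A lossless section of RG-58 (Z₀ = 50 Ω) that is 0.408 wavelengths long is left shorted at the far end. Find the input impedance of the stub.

βl = 2π × 0.408 = 147°
tan(βl) = -0.652
For a shorted stub, Z_in = jZ_0·tan(βl)

Z_in ≈ −j32.6 Ω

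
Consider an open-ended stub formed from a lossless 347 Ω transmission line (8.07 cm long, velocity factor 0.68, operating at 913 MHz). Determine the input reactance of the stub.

X_in ≈ 291 Ω (inductive)

λ = v/f = 0.68·c / 913 MHz = 0.223 m
βl = 2π·l/λ = 2π × 0.361 = 130°
tan(βl) = -1.19
For an open-ended stub, Z_in = −jZ_0·cot(βl) = −jZ_0/tan(βl)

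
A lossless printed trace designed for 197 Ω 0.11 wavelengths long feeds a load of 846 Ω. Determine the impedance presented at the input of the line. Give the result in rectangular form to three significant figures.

Z_in ≈ 105 − j209 Ω

βl = 2π × 0.11 = 39.6°
tan(βl) = tan(39.6°) = 0.827
Z_in = Z_0·(Z_L + jZ_0·tanβl)/(Z_0 + jZ_L·tanβl)
     = 197·(846 + j163)/(197 + j700)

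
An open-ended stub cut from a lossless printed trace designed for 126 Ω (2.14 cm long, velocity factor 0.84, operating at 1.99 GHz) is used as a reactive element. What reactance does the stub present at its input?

X_in ≈ -70.3 Ω (capacitive)

λ = v/f = 0.84·c / 1.99 GHz = 0.127 m
βl = 2π·l/λ = 2π × 0.169 = 60.8°
tan(βl) = 1.79
For an open-ended stub, Z_in = −jZ_0·cot(βl) = −jZ_0/tan(βl)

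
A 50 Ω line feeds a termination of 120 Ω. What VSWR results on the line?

Γ = (120 − 50)/(120 + 50) = 0.412
VSWR = (1 + 0.412)/(1 − 0.412)

VSWR ≈ 2.4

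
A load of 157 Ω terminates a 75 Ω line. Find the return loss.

Γ = (157 − 75)/(157 + 75) = 0.353
RL = −20·log₁₀|Γ| = −20·log₁₀(0.353)

RL ≈ 9.03 dB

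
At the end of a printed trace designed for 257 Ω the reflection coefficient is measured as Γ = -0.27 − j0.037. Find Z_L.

Z_L ≈ 147 − j11.8 Ω

Z_L = Z_0·(1 + Γ)/(1 − Γ) = 257·(0.73 − j0.037)/(1.27 + j0.037)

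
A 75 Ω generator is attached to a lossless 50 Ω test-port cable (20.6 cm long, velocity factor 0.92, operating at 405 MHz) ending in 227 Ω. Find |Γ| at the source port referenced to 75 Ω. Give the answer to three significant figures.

λ = v/f = 0.92·c / 405 MHz = 0.681 m
βl = 2π·l/λ = 2π × 0.302 = 109°
tan(βl) = -2.93
Z_in = Z_0·(Z_L + jZ_0·tanβl)/(Z_0 + jZ_L·tanβl) = 12.2 + j16.1 Ω
Γ_s = (Z_in − Z_s)/(Z_in + Z_s) = (-62.8 + j16.1)/(87.2 + j16.1), |Γ_s| = 0.731

|Γ| ≈ 0.731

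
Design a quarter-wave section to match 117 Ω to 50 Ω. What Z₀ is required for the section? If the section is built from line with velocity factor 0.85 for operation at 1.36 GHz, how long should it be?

Z_qwt ≈ 76.5 Ω; length ≈ 4.69 cm

Z_qwt = √(Z_0·R_L) = √(50 × 117) = √5850
λ = 0.85·c/f = 0.188 m, so l = λ/4 = 0.0469 m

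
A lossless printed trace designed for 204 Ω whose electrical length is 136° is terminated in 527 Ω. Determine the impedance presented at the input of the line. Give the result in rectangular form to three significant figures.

tan(βl) = tan(136°) = -0.966
Z_in = Z_0·(Z_L + jZ_0·tanβl)/(Z_0 + jZ_L·tanβl)
     = 204·(527 − j197)/(204 − j509)

Z_in ≈ 141 + j155 Ω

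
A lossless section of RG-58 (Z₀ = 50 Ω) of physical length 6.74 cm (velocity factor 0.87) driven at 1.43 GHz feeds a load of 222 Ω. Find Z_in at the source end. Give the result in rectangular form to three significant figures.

λ = v/f = 0.87·c / 1.43 GHz = 0.183 m
βl = 2π·l/λ = 2π × 0.369 = 133°
tan(βl) = tan(133°) = -1.07
Z_in = Z_0·(Z_L + jZ_0·tanβl)/(Z_0 + jZ_L·tanβl)
     = 50·(222 − j53.7)/(50 − j239)

Z_in ≈ 20.1 + j42.3 Ω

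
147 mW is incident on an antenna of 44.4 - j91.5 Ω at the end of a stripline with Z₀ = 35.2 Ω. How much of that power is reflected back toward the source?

|Γ| = |(9.2 − j91.5)/(79.6 − j91.5)| = 0.758
|Γ|² = 0.575
P_refl = |Γ|²·P_inc = 84.5 mW, P_del = (1 − |Γ|²)·P_inc = 62.5 mW

P_reflected ≈ 84.5 mW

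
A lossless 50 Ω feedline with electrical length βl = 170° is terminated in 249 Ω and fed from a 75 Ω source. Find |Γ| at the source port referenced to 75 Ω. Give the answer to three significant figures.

|Γ| ≈ 0.551

tan(βl) = -0.176
Z_in = Z_0·(Z_L + jZ_0·tanβl)/(Z_0 + jZ_L·tanβl) = 145 + j118 Ω
Γ_s = (Z_in − Z_s)/(Z_in + Z_s) = (70 + j118)/(220 + j118), |Γ_s| = 0.551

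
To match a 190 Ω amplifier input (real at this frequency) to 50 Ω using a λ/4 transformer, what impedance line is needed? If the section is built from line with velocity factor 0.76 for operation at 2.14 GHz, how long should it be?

Z_qwt ≈ 97.5 Ω; length ≈ 2.66 cm

Z_qwt = √(Z_0·R_L) = √(50 × 190) = √9500
λ = 0.76·c/f = 0.107 m, so l = λ/4 = 0.0266 m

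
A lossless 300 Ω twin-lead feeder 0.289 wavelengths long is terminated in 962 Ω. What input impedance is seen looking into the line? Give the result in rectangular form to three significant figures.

βl = 2π × 0.289 = 104°
tan(βl) = tan(104°) = -4
Z_in = Z_0·(Z_L + jZ_0·tanβl)/(Z_0 + jZ_L·tanβl)
     = 300·(962 − j1200)/(300 − j3850)

Z_in ≈ 98.8 + j67.3 Ω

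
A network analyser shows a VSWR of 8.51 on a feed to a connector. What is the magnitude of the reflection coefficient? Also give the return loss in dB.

|Γ| ≈ 0.79; return loss ≈ 2.05 dB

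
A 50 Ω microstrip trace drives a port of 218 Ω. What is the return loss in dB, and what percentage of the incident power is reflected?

Γ = (218 − 50)/(218 + 50) = 0.627
RL = −20·log₁₀(0.627) = 4.06 dB
P_refl/P_inc = |Γ|² = 0.393

RL ≈ 4.06 dB; 39.3% of incident power reflected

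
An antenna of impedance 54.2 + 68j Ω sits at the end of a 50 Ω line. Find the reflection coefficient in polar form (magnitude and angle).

Γ = (Z_L − Z_0)/(Z_L + Z_0) = (4.2 + j68)/(104.2 + j68)
|Γ| = 68.1/124 = 0.548

Γ ≈ 0.548 ∠ 53.3°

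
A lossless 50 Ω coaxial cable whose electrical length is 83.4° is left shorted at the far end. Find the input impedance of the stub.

tan(βl) = 8.64
For a shorted stub, Z_in = jZ_0·tan(βl)

Z_in ≈ +j432 Ω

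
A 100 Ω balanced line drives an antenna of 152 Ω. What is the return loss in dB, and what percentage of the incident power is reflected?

RL ≈ 13.7 dB; 4.26% of incident power reflected

Γ = (152 − 100)/(152 + 100) = 0.206
RL = −20·log₁₀(0.206) = 13.7 dB
P_refl/P_inc = |Γ|² = 0.0426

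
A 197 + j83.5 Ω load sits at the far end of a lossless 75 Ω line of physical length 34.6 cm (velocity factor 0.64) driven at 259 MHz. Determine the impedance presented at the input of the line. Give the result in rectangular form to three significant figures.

λ = v/f = 0.64·c / 259 MHz = 0.741 m
βl = 2π·l/λ = 2π × 0.467 = 168°
tan(βl) = tan(168°) = -0.212
Z_in = Z_0·(Z_L + jZ_0·tanβl)/(Z_0 + jZ_L·tanβl)
     = 75·(197 + j67.6)/(92.7 − j41.8)

Z_in ≈ 112 + j105 Ω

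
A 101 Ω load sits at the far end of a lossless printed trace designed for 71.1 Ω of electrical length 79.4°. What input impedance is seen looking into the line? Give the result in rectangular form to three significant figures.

Z_in ≈ 50.9 − j6.6 Ω

tan(βl) = tan(79.4°) = 5.34
Z_in = Z_0·(Z_L + jZ_0·tanβl)/(Z_0 + jZ_L·tanβl)
     = 71.1·(101 + j380)/(71.1 + j540)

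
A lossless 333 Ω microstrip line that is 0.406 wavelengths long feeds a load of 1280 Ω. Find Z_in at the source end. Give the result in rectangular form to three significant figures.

βl = 2π × 0.406 = 146°
tan(βl) = tan(146°) = -0.67
Z_in = Z_0·(Z_L + jZ_0·tanβl)/(Z_0 + jZ_L·tanβl)
     = 333·(1280 − j223)/(333 − j858)

Z_in ≈ 243 + j402 Ω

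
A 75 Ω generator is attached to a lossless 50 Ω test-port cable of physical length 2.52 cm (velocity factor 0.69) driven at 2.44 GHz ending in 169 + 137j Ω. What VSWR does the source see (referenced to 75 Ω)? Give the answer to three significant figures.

λ = v/f = 0.69·c / 2.44 GHz = 0.0848 m
βl = 2π·l/λ = 2π × 0.297 = 107°
tan(βl) = -3.28
Z_in = Z_0·(Z_L + jZ_0·tanβl)/(Z_0 + jZ_L·tanβl) = 8.92 + j7.19 Ω
Γ_s = (Z_in − Z_s)/(Z_in + Z_s) = (-66.1 + j7.19)/(83.9 + j7.19), |Γ_s| = 0.789
VSWR = (1 + |Γ_s|)/(1 − |Γ_s|)

VSWR ≈ 8.48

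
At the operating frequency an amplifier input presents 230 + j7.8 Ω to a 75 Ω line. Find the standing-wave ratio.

Γ = (Z_L − Z_0)/(Z_L + Z_0) = (155 + j7.8)/(305 + j7.8)
|Γ| = 155/305 = 0.509
VSWR = (1 + |Γ|)/(1 − |Γ|) = 1.51/0.491

VSWR ≈ 3.07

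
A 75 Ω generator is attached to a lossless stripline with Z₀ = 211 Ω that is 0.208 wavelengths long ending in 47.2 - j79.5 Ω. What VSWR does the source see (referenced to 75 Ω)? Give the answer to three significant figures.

βl = 2π × 0.208 = 74.9°
tan(βl) = 3.7
Z_in = Z_0·(Z_L + jZ_0·tanβl)/(Z_0 + jZ_L·tanβl) = 108 + j256 Ω
Γ_s = (Z_in − Z_s)/(Z_in + Z_s) = (33.1 + j256)/(183 + j256), |Γ_s| = 0.82
VSWR = (1 + |Γ_s|)/(1 − |Γ_s|)

VSWR ≈ 10.1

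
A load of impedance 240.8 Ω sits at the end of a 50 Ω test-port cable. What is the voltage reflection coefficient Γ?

Γ = 0.656

Γ = (Z_L − Z_0)/(Z_L + Z_0) = (240.8 − 50)/(240.8 + 50) = 190.8/290.8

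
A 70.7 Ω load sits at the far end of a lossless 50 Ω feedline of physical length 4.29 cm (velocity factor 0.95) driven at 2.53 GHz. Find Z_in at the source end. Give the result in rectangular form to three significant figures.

λ = v/f = 0.95·c / 2.53 GHz = 0.113 m
βl = 2π·l/λ = 2π × 0.381 = 137°
tan(βl) = tan(137°) = -0.929
Z_in = Z_0·(Z_L + jZ_0·tanβl)/(Z_0 + jZ_L·tanβl)
     = 50·(70.7 − j46.5)/(50 − j65.7)

Z_in ≈ 48.3 + j17 Ω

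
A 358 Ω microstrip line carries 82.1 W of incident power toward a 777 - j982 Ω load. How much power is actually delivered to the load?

|Γ| = |(419 − j982)/(1135 − j982)| = 0.711
|Γ|² = 0.506
P_refl = |Γ|²·P_inc = 41.5 W, P_del = (1 − |Γ|²)·P_inc = 40.6 W

P_delivered ≈ 40.6 W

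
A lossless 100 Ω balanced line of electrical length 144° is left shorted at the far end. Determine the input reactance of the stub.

tan(βl) = -0.727
For a shorted stub, Z_in = jZ_0·tan(βl)

X_in ≈ -72.7 Ω (capacitive)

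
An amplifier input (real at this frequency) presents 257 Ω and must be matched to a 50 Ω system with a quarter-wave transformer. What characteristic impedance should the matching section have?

Z_qwt = √(Z_0·R_L) = √(50 × 257) = √12850

Z_qwt ≈ 113 Ω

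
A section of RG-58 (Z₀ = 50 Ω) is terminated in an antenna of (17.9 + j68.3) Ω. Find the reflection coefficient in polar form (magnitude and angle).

Γ = (Z_L − Z_0)/(Z_L + Z_0) = (-32.1 + j68.3)/(67.9 + j68.3)
|Γ| = 75.5/96.3 = 0.784

Γ ≈ 0.784 ∠ 70°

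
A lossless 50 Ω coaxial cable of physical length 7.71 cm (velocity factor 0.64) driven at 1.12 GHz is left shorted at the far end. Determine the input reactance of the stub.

X_in ≈ -16.3 Ω (capacitive)

λ = v/f = 0.64·c / 1.12 GHz = 0.171 m
βl = 2π·l/λ = 2π × 0.45 = 162°
tan(βl) = -0.327
For a shorted stub, Z_in = jZ_0·tan(βl)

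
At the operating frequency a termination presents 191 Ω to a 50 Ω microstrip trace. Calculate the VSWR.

VSWR ≈ 3.82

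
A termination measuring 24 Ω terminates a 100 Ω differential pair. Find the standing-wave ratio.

Γ = (24 − 100)/(24 + 100) = -0.613
VSWR = (1 + 0.613)/(1 − 0.613)

VSWR ≈ 4.17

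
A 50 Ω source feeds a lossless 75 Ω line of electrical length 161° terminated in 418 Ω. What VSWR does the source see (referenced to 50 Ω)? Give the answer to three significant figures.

VSWR ≈ 7.88

tan(βl) = -0.344
Z_in = Z_0·(Z_L + jZ_0·tanβl)/(Z_0 + jZ_L·tanβl) = 99.8 + j166 Ω
Γ_s = (Z_in − Z_s)/(Z_in + Z_s) = (49.8 + j166)/(150 + j166), |Γ_s| = 0.775
VSWR = (1 + |Γ_s|)/(1 − |Γ_s|)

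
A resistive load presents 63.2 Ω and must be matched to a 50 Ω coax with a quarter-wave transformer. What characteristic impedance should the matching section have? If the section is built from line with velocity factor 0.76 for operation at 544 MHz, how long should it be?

Z_qwt ≈ 56.2 Ω; length ≈ 10.5 cm

Z_qwt = √(Z_0·R_L) = √(50 × 63.2) = √3160
λ = 0.76·c/f = 0.419 m, so l = λ/4 = 0.105 m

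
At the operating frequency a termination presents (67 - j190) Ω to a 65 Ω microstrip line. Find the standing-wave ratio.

Γ = (Z_L − Z_0)/(Z_L + Z_0) = (2 − j190)/(132 − j190)
|Γ| = 190/231 = 0.821
VSWR = (1 + |Γ|)/(1 − |Γ|) = 1.82/0.179

VSWR ≈ 10.2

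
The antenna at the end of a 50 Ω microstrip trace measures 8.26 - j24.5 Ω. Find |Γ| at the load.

Γ = (Z_L − Z_0)/(Z_L + Z_0) = (-41.74 − j24.5)/(58.26 − j24.5)
|Γ| = 48.4/63.2

|Γ| ≈ 0.766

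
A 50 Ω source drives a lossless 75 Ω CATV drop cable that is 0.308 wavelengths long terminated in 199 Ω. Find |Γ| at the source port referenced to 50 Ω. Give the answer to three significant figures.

|Γ| ≈ 0.355

βl = 2π × 0.308 = 111°
tan(βl) = -2.62
Z_in = Z_0·(Z_L + jZ_0·tanβl)/(Z_0 + jZ_L·tanβl) = 31.7 + j24 Ω
Γ_s = (Z_in − Z_s)/(Z_in + Z_s) = (-18.3 + j24)/(81.7 + j24), |Γ_s| = 0.355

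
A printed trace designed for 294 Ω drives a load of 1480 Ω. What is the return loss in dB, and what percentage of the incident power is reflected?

Γ = (1480 − 294)/(1480 + 294) = 0.669
RL = −20·log₁₀(0.669) = 3.5 dB
P_refl/P_inc = |Γ|² = 0.447

RL ≈ 3.5 dB; 44.7% of incident power reflected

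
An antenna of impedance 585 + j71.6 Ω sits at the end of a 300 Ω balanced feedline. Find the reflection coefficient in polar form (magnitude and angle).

Γ ≈ 0.331 ∠ 9.48°

Γ = (Z_L − Z_0)/(Z_L + Z_0) = (285 + j71.6)/(885 + j71.6)
|Γ| = 294/888 = 0.331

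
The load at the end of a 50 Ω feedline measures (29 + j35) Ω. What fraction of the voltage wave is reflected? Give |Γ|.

|Γ| ≈ 0.472

Γ = (Z_L − Z_0)/(Z_L + Z_0) = (-21 + j35)/(79 + j35)
|Γ| = 40.8/86.4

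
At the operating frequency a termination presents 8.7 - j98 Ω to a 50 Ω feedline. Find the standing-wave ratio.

VSWR ≈ 28

Γ = (Z_L − Z_0)/(Z_L + Z_0) = (-41.3 − j98)/(58.7 − j98)
|Γ| = 106/114 = 0.931
VSWR = (1 + |Γ|)/(1 − |Γ|) = 1.93/0.0691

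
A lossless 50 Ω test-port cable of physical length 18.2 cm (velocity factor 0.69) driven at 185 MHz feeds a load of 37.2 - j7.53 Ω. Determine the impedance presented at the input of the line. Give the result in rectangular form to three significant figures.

Z_in ≈ 45.1 + j15.6 Ω

λ = v/f = 0.69·c / 185 MHz = 1.12 m
βl = 2π·l/λ = 2π × 0.163 = 58.6°
tan(βl) = tan(58.6°) = 1.64
Z_in = Z_0·(Z_L + jZ_0·tanβl)/(Z_0 + jZ_L·tanβl)
     = 50·(37.2 + j74.2)/(62.3 + j60.8)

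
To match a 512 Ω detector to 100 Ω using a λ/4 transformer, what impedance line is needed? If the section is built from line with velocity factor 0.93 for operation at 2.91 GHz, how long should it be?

Z_qwt = √(Z_0·R_L) = √(100 × 512) = √51200
λ = 0.93·c/f = 0.0959 m, so l = λ/4 = 0.024 m

Z_qwt ≈ 226 Ω; length ≈ 2.4 cm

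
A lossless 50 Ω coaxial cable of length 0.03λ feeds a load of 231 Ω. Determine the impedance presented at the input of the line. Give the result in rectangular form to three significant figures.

Z_in ≈ 135 − j109 Ω

βl = 2π × 0.03 = 10.8°
tan(βl) = tan(10.8°) = 0.191
Z_in = Z_0·(Z_L + jZ_0·tanβl)/(Z_0 + jZ_L·tanβl)
     = 50·(231 + j9.54)/(50 + j44.1)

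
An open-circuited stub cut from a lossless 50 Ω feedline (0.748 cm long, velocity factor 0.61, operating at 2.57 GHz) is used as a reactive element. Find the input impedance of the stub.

Z_in ≈ −j64.4 Ω

λ = v/f = 0.61·c / 2.57 GHz = 0.0712 m
βl = 2π·l/λ = 2π × 0.105 = 37.8°
tan(βl) = 0.776
For an open-circuited stub, Z_in = −jZ_0·cot(βl) = −jZ_0/tan(βl)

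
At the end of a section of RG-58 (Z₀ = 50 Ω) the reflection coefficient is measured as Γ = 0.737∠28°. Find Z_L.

Z_L = Z_0·(1 + Γ)/(1 − Γ) = 50·(1.65 + j0.346)/(0.349 − j0.346)

Z_L ≈ 94.5 + j143 Ω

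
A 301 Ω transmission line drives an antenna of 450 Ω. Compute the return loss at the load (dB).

RL ≈ 14 dB

Γ = (450 − 301)/(450 + 301) = 0.198
RL = −20·log₁₀|Γ| = −20·log₁₀(0.198)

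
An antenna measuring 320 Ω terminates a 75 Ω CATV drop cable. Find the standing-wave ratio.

VSWR ≈ 4.27

Γ = (320 − 75)/(320 + 75) = 0.62
VSWR = (1 + 0.62)/(1 − 0.62)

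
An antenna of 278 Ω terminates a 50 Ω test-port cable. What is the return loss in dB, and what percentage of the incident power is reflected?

RL ≈ 3.16 dB; 48.3% of incident power reflected

Γ = (278 − 50)/(278 + 50) = 0.695
RL = −20·log₁₀(0.695) = 3.16 dB
P_refl/P_inc = |Γ|² = 0.483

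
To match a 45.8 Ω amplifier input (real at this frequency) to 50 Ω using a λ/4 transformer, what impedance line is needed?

Z_qwt ≈ 47.9 Ω

Z_qwt = √(Z_0·R_L) = √(50 × 45.8) = √2290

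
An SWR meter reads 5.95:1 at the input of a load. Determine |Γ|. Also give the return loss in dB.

|Γ| ≈ 0.712; return loss ≈ 2.95 dB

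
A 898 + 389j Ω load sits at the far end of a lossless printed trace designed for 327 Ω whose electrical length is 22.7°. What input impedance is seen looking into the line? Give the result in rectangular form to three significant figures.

tan(βl) = tan(22.7°) = 0.418
Z_in = Z_0·(Z_L + jZ_0·tanβl)/(Z_0 + jZ_L·tanβl)
     = 327·(898 + j526)/(164 + j376)

Z_in ≈ 671 − j488 Ω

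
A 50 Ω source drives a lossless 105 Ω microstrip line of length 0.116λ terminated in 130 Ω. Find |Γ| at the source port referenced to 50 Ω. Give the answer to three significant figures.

|Γ| ≈ 0.38

βl = 2π × 0.116 = 41.8°
tan(βl) = 0.893
Z_in = Z_0·(Z_L + jZ_0·tanβl)/(Z_0 + jZ_L·tanβl) = 105 − j22.5 Ω
Γ_s = (Z_in − Z_s)/(Z_in + Z_s) = (55.1 − j22.5)/(155 − j22.5), |Γ_s| = 0.38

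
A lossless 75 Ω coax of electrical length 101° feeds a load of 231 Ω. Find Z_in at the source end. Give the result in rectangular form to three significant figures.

Z_in ≈ 25.2 + j13 Ω

tan(βl) = tan(101°) = -5.14
Z_in = Z_0·(Z_L + jZ_0·tanβl)/(Z_0 + jZ_L·tanβl)
     = 75·(231 − j386)/(75 − j1190)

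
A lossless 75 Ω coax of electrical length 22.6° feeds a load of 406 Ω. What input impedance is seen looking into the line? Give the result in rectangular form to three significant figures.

Z_in ≈ 78.4 − j145 Ω

tan(βl) = tan(22.6°) = 0.416
Z_in = Z_0·(Z_L + jZ_0·tanβl)/(Z_0 + jZ_L·tanβl)
     = 75·(406 + j31.2)/(75 + j169)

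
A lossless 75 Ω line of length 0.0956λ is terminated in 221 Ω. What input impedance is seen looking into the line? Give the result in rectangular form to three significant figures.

βl = 2π × 0.0956 = 34.4°
tan(βl) = tan(34.4°) = 0.685
Z_in = Z_0·(Z_L + jZ_0·tanβl)/(Z_0 + jZ_L·tanβl)
     = 75·(221 + j51.4)/(75 + j151)

Z_in ≈ 64 − j77.8 Ω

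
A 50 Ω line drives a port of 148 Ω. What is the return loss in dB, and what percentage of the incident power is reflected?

Γ = (148 − 50)/(148 + 50) = 0.495
RL = −20·log₁₀(0.495) = 6.11 dB
P_refl/P_inc = |Γ|² = 0.245

RL ≈ 6.11 dB; 24.5% of incident power reflected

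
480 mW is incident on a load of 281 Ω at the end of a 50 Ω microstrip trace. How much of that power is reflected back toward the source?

P_reflected ≈ 234 mW

Γ = (281 − 50)/(281 + 50) = 0.698
|Γ|² = 0.487
P_refl = |Γ|²·P_inc = 234 mW, P_del = (1 − |Γ|²)·P_inc = 246 mW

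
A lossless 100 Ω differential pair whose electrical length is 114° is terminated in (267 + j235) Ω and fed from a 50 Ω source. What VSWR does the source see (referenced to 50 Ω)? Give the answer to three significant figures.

tan(βl) = -2.25
Z_in = Z_0·(Z_L + jZ_0·tanβl)/(Z_0 + jZ_L·tanβl) = 21.4 + j22.1 Ω
Γ_s = (Z_in − Z_s)/(Z_in + Z_s) = (-28.6 + j22.1)/(71.4 + j22.1), |Γ_s| = 0.483
VSWR = (1 + |Γ_s|)/(1 − |Γ_s|)

VSWR ≈ 2.87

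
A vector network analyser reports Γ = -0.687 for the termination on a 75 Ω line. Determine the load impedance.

Z_L ≈ 13.9 Ω

Z_L = Z_0·(1 + Γ)/(1 − Γ) = 75·(0.313)/(1.69)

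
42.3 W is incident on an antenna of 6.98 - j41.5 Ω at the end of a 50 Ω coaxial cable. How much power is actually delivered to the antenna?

|Γ| = |(-43.02 − j41.5)/(56.98 − j41.5)| = 0.848
|Γ|² = 0.719
P_refl = |Γ|²·P_inc = 30.4 W, P_del = (1 − |Γ|²)·P_inc = 11.9 W

P_delivered ≈ 11.9 W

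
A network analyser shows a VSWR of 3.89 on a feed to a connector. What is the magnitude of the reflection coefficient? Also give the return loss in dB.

|Γ| ≈ 0.591; return loss ≈ 4.57 dB

|Γ| = (S − 1)/(S + 1) = (3.89 − 1)/(3.89 + 1) = 2.89/4.89
RL = −20·log₁₀|Γ| = −20·log₁₀(0.591)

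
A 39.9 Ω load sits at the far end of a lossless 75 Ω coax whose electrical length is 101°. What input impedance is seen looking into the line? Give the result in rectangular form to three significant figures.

tan(βl) = tan(101°) = -5.14
Z_in = Z_0·(Z_L + jZ_0·tanβl)/(Z_0 + jZ_L·tanβl)
     = 75·(39.9 − j386)/(75 − j205)

Z_in ≈ 129 − j32.6 Ω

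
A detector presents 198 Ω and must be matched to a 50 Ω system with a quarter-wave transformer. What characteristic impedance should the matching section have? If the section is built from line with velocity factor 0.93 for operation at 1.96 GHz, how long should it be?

Z_qwt ≈ 99.5 Ω; length ≈ 3.56 cm

Z_qwt = √(Z_0·R_L) = √(50 × 198) = √9900
λ = 0.93·c/f = 0.142 m, so l = λ/4 = 0.0356 m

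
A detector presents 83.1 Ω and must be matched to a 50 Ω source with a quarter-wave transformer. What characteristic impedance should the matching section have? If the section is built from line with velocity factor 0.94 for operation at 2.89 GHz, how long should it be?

Z_qwt = √(Z_0·R_L) = √(50 × 83.1) = √4155
λ = 0.94·c/f = 0.0976 m, so l = λ/4 = 0.0244 m

Z_qwt ≈ 64.5 Ω; length ≈ 2.44 cm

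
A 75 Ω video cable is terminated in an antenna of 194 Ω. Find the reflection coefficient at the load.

Γ = 0.442

Γ = (Z_L − Z_0)/(Z_L + Z_0) = (194 − 75)/(194 + 75) = 119/269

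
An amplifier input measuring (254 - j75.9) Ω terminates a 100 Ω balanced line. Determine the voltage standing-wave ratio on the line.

VSWR ≈ 2.8

Γ = (Z_L − Z_0)/(Z_L + Z_0) = (154 − j75.9)/(354 − j75.9)
|Γ| = 172/362 = 0.474
VSWR = (1 + |Γ|)/(1 − |Γ|) = 1.47/0.526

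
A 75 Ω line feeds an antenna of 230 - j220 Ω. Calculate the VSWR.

Γ = (Z_L − Z_0)/(Z_L + Z_0) = (155 − j220)/(305 − j220)
|Γ| = 269/376 = 0.716
VSWR = (1 + |Γ|)/(1 − |Γ|) = 1.72/0.284

VSWR ≈ 6.03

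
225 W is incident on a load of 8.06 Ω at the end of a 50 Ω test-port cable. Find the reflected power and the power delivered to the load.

Γ = (8.06 − 50)/(8.06 + 50) = -0.722
|Γ|² = 0.522
P_refl = |Γ|²·P_inc = 117 W, P_del = (1 − |Γ|²)·P_inc = 108 W

P_reflected ≈ 117 W; P_delivered ≈ 108 W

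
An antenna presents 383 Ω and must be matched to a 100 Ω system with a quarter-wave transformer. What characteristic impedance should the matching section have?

Z_qwt = √(Z_0·R_L) = √(100 × 383) = √38300

Z_qwt ≈ 196 Ω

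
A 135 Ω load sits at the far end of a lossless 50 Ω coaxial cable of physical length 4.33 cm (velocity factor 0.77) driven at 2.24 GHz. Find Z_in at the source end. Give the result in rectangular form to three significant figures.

λ = v/f = 0.77·c / 2.24 GHz = 0.103 m
βl = 2π·l/λ = 2π × 0.42 = 151°
tan(βl) = tan(151°) = -0.551
Z_in = Z_0·(Z_L + jZ_0·tanβl)/(Z_0 + jZ_L·tanβl)
     = 50·(135 − j27.5)/(50 − j74.4)

Z_in ≈ 54.8 + j53.9 Ω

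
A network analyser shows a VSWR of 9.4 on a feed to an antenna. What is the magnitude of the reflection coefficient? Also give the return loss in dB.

|Γ| = (S − 1)/(S + 1) = (9.4 − 1)/(9.4 + 1) = 8.4/10.4
RL = −20·log₁₀|Γ| = −20·log₁₀(0.808)

|Γ| ≈ 0.808; return loss ≈ 1.86 dB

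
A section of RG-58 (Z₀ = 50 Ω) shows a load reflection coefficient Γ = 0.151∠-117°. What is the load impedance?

Z_L ≈ 42.1 − j11.6 Ω

Z_L = Z_0·(1 + Γ)/(1 − Γ) = 50·(0.931 − j0.135)/(1.07 + j0.135)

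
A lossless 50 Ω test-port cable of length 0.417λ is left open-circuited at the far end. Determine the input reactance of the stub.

βl = 2π × 0.417 = 150°
tan(βl) = -0.575
For an open-circuited stub, Z_in = −jZ_0·cot(βl) = −jZ_0/tan(βl)

X_in ≈ 87 Ω (inductive)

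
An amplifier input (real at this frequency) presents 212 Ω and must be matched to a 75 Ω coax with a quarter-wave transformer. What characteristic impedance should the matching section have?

Z_qwt = √(Z_0·R_L) = √(75 × 212) = √15900

Z_qwt ≈ 126 Ω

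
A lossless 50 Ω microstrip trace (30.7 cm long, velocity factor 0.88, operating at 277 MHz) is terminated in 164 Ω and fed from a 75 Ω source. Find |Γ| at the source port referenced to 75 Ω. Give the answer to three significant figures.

|Γ| ≈ 0.631

λ = v/f = 0.88·c / 277 MHz = 0.953 m
βl = 2π·l/λ = 2π × 0.322 = 116°
tan(βl) = -2.05
Z_in = Z_0·(Z_L + jZ_0·tanβl)/(Z_0 + jZ_L·tanβl) = 18.5 + j21.6 Ω
Γ_s = (Z_in − Z_s)/(Z_in + Z_s) = (-56.5 + j21.6)/(93.5 + j21.6), |Γ_s| = 0.631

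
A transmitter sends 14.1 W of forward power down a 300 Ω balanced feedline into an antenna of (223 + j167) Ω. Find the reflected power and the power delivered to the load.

|Γ| = |(-77 + j167)/(523 + j167)| = 0.335
|Γ|² = 0.112
P_refl = |Γ|²·P_inc = 1.58 W, P_del = (1 − |Γ|²)·P_inc = 12.5 W

P_reflected ≈ 1.58 W; P_delivered ≈ 12.5 W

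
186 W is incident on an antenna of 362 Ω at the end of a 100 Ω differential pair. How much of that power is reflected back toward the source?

Γ = (362 − 100)/(362 + 100) = 0.567
|Γ|² = 0.322
P_refl = |Γ|²·P_inc = 59.8 W, P_del = (1 − |Γ|²)·P_inc = 126 W

P_reflected ≈ 59.8 W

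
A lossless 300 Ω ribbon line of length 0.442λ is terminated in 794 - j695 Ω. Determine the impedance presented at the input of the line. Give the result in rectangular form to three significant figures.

Z_in ≈ 881 + j685 Ω

βl = 2π × 0.442 = 159°
tan(βl) = tan(159°) = -0.381
Z_in = Z_0·(Z_L + jZ_0·tanβl)/(Z_0 + jZ_L·tanβl)
     = 300·(794 − j809)/(34.9 − j303)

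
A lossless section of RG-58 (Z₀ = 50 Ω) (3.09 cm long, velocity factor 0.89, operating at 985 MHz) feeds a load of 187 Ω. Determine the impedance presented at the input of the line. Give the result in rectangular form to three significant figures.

λ = v/f = 0.89·c / 985 MHz = 0.271 m
βl = 2π·l/λ = 2π × 0.114 = 41°
tan(βl) = tan(41°) = 0.87
Z_in = Z_0·(Z_L + jZ_0·tanβl)/(Z_0 + jZ_L·tanβl)
     = 50·(187 + j43.5)/(50 + j163)

Z_in ≈ 28.3 − j48.7 Ω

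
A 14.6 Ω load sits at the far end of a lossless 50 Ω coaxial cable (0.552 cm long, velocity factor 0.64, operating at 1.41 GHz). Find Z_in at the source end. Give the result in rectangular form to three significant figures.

λ = v/f = 0.64·c / 1.41 GHz = 0.136 m
βl = 2π·l/λ = 2π × 0.0405 = 14.6°
tan(βl) = tan(14.6°) = 0.26
Z_in = Z_0·(Z_L + jZ_0·tanβl)/(Z_0 + jZ_L·tanβl)
     = 50·(14.6 + j13)/(50 + j3.8)

Z_in ≈ 15.5 + j11.8 Ω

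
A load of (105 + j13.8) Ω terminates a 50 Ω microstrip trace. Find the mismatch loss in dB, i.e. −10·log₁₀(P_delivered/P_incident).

mismatch loss ≈ 0.619 dB

Γ = (55 + j13.8)/(155 + j13.8), |Γ| = 0.364
|Γ|² = 0.133, so P_del/P_inc = 1 − |Γ|² = 0.867
ML = −10·log₁₀(1 − |Γ|²)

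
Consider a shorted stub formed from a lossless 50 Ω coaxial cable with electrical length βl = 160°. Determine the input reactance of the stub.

X_in ≈ -18.2 Ω (capacitive)

tan(βl) = -0.364
For a shorted stub, Z_in = jZ_0·tan(βl)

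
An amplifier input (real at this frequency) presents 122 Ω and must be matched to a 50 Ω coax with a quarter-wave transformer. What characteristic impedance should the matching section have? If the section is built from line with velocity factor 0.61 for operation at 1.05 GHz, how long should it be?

Z_qwt ≈ 78.1 Ω; length ≈ 4.36 cm

Z_qwt = √(Z_0·R_L) = √(50 × 122) = √6100
λ = 0.61·c/f = 0.174 m, so l = λ/4 = 0.0436 m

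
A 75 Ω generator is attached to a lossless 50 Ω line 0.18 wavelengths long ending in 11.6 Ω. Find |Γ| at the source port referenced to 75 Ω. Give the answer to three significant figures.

βl = 2π × 0.18 = 64.8°
tan(βl) = 2.13
Z_in = Z_0·(Z_L + jZ_0·tanβl)/(Z_0 + jZ_L·tanβl) = 51.5 + j80.9 Ω
Γ_s = (Z_in − Z_s)/(Z_in + Z_s) = (-23.5 + j80.9)/(126 + j80.9), |Γ_s| = 0.561

|Γ| ≈ 0.561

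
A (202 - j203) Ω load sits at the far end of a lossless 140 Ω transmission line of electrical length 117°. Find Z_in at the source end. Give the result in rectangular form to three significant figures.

Z_in ≈ 85.8 + j127 Ω

tan(βl) = tan(117°) = -1.96
Z_in = Z_0·(Z_L + jZ_0·tanβl)/(Z_0 + jZ_L·tanβl)
     = 140·(202 − j478)/(-258 − j396)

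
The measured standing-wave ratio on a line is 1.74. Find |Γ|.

|Γ| ≈ 0.27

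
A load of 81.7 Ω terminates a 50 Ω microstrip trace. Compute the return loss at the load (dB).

Γ = (81.7 − 50)/(81.7 + 50) = 0.241
RL = −20·log₁₀|Γ| = −20·log₁₀(0.241)

RL ≈ 12.4 dB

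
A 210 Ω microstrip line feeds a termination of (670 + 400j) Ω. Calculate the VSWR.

Γ = (Z_L − Z_0)/(Z_L + Z_0) = (460 + j400)/(880 + j400)
|Γ| = 610/967 = 0.631
VSWR = (1 + |Γ|)/(1 − |Γ|) = 1.63/0.369

VSWR ≈ 4.41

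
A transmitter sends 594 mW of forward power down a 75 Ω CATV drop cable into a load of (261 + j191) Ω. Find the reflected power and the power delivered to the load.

P_reflected ≈ 283 mW; P_delivered ≈ 311 mW

|Γ| = |(186 + j191)/(336 + j191)| = 0.69
|Γ|² = 0.476
P_refl = |Γ|²·P_inc = 283 mW, P_del = (1 − |Γ|²)·P_inc = 311 mW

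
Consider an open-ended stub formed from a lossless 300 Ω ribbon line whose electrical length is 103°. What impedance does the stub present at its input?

tan(βl) = -4.33
For an open-ended stub, Z_in = −jZ_0·cot(βl) = −jZ_0/tan(βl)

Z_in ≈ +j69.3 Ω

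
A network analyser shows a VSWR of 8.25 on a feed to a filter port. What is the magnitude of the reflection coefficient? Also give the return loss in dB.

|Γ| ≈ 0.784; return loss ≈ 2.12 dB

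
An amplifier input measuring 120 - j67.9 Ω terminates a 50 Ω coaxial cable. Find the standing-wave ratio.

Γ = (Z_L − Z_0)/(Z_L + Z_0) = (70 − j67.9)/(170 − j67.9)
|Γ| = 97.5/183 = 0.533
VSWR = (1 + |Γ|)/(1 − |Γ|) = 1.53/0.467

VSWR ≈ 3.28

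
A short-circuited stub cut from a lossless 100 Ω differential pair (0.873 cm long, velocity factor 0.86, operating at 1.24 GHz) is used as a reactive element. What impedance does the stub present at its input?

Z_in ≈ +j27 Ω

λ = v/f = 0.86·c / 1.24 GHz = 0.208 m
βl = 2π·l/λ = 2π × 0.042 = 15.1°
tan(βl) = 0.27
For a short-circuited stub, Z_in = jZ_0·tan(βl)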